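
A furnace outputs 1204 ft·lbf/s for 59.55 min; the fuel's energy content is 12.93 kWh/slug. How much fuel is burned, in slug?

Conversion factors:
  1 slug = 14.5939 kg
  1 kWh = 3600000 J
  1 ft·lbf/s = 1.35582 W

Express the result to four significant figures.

0.1253 slug

1204 ft·lbf/s → 1632.41 W
59.55 min → 3573 s
E = P × t = 1632.41 × 3573 = 5.8326×10⁶ J
12.93 kWh/slug → 3.18955×10⁶ J/kg
m = E / e_s = 5.8326×10⁶ / 3.18955×10⁶ = 1.82866 kg
In slug: 1.82866 / 14.5939 = 0.125303 slug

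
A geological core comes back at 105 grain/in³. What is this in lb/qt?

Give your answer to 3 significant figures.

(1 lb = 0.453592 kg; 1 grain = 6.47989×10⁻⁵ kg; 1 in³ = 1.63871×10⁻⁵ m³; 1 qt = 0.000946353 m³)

105 grain/in³ × 6.47989×10⁻⁵ kg/grain ÷ 1.63871×10⁻⁵ m³/in³ = 415.198 kg/m³
415.198 kg/m³ ÷ 0.453592 kg/lb × 0.000946353 m³/qt = 0.86625 lb/qt

0.866 lb/qt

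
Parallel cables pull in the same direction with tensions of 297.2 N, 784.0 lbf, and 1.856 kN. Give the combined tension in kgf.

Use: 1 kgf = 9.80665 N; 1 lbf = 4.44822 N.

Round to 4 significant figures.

297.2 N (already N)
784.0 lbf × 4.44822 → 3487.4 N
1.856 kN × 1000 → 1856 N
Total: 297.2 + 3487.4 + 1856 = 5640.6 N
In kgf: 5640.6 / 9.80665 = 575.181 kgf

575.2 kgf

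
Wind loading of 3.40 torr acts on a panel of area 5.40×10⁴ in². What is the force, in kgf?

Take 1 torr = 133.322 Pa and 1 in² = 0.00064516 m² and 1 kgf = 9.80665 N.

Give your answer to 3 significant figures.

3.40 torr × 133.322 = 453.295 Pa
5.40×10⁴ in² × 0.00064516 = 34.8386 m²
F = P × A = 453.295 Pa × 34.8386 m² = 15792.2 N
15792.2 N ÷ (9.80665 N/kgf) = 1610.36 kgf

1610 kgf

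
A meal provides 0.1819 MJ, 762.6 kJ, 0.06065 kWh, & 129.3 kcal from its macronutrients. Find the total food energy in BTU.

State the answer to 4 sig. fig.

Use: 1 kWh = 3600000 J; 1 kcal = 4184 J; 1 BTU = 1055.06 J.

1615 BTU

0.1819 MJ × 1000000 = 181900 J
762.6 kJ × 1000 = 762600 J
0.06065 kWh × 3600000 = 218340 J
129.3 kcal × 4184 = 540991 J
Combined: 181900 + 762600 + 218340 + 540991 = 1.70383×10⁶ J
In BTU: 1.70383×10⁶ / 1055.06 = 1614.91 BTU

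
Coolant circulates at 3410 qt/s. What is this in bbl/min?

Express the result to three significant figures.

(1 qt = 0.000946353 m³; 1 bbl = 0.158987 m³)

1220 bbl/min

3410 qt/s × 0.000946353 m³/qt = 3.22706 m³/s
3.22706 m³/s ÷ 0.158987 m³/bbl × 60 s/min = 1217.86 bbl/min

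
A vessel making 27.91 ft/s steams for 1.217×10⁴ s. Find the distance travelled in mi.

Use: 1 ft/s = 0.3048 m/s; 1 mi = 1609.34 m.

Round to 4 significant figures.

64.33 mi

27.91 ft/s × 0.3048 → 8.50697 m/s
d = v × t = 8.50697 m/s × 12170 s = 103530 m
103530 m ÷ (1609.34 m/mi) = 64.3307 mi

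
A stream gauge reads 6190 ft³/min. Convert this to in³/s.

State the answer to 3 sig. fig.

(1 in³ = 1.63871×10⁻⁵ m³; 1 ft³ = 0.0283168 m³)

1.78×10⁵ in³/s

6190 ft³/min × 0.0283168 m³/ft³ ÷ 60 s/min = 2.92135 m³/s
2.92135 m³/s ÷ 1.63871×10⁻⁵ m³/in³ = 178271 in³/s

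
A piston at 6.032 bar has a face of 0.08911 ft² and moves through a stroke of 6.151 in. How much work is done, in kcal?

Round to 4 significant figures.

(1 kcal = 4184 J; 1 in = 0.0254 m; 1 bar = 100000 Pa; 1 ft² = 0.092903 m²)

0.1865 kcal

6.032 bar → 603200 Pa
0.08911 ft² → 0.00827859 m²
F = P × A = 603200 × 0.00827859 = 4993.65 N
6.151 in → 0.156235 m
W = F × d = 4993.65 × 0.156235 = 780.183 J
In kcal: 780.183 / 4184 = 0.186468 kcal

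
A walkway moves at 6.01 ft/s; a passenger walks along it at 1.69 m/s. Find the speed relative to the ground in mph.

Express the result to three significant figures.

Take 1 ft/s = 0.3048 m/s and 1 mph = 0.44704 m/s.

7.88 mph

6.01 ft/s × 0.3048 → 1.83185 m/s
1.69 m/s (already m/s)
Total: 1.83185 + 1.69 = 3.52185 m/s
In mph: 3.52185 / 0.44704 = 7.87815 mph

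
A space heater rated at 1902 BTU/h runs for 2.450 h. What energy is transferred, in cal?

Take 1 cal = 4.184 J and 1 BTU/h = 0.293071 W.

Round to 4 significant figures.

1902 BTU/h × 0.293071 → 557.421 W
2.450 h × 3600 → 8820 s
E = P × t = 557.421 W × 8820 s = 4.91645×10⁶ J
4.91645×10⁶ J ÷ (4.184 J/cal) = 1.17506×10⁶ cal

1.175×10⁶ cal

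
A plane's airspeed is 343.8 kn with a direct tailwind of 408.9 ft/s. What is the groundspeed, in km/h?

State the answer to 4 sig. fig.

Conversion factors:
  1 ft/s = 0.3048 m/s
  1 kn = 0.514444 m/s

1085 km/h

343.8 kn × 0.514444 = 176.866 m/s
408.9 ft/s × 0.3048 = 124.633 m/s
Total: 176.866 + 124.633 = 301.499 m/s
In km/h: 301.499 / (1/3.6) = 1085.4 km/h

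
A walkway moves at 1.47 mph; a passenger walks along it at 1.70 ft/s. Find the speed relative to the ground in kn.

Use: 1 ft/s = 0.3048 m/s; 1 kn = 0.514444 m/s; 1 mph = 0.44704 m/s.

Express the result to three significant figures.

1.47 mph × 0.44704 = 0.657149 m/s
1.70 ft/s × 0.3048 = 0.51816 m/s
Combined: 0.657149 + 0.51816 = 1.17531 m/s
In kn: 1.17531 / 0.514444 = 2.28462 kn

2.28 kn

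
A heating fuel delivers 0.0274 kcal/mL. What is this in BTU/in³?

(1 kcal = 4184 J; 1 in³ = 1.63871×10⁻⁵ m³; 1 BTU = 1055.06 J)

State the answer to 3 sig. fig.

1.78 BTU/in³

0.0274 kcal/mL × 4184 J/kcal ÷ 10⁻⁶ m³/mL = 1.14642×10⁸ J/m³
1.14642×10⁸ J/m³ ÷ 1055.06 J/BTU × 1.63871×10⁻⁵ m³/in³ = 1.78061 BTU/in³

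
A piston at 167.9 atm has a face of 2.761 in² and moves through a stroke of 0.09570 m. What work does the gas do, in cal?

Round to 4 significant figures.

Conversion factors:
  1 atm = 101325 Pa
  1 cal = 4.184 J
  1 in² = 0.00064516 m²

167.9 atm → 1.70125×10⁷ Pa
2.761 in² → 0.00178129 m²
F = P × A = 1.70125×10⁷ × 0.00178129 = 30304.2 N
W = F × d = 30304.2 × 0.0957 = 2900.11 J
In cal: 2900.11 / 4.184 = 693.143 cal

693.1 cal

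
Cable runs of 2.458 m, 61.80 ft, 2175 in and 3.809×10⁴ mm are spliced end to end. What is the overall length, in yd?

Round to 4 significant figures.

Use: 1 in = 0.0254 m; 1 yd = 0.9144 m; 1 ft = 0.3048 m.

125.4 yd

2.458 m (already m)
61.80 ft × 0.3048 = 18.8366 m
2175 in × 0.0254 = 55.245 m
3.809×10⁴ mm × 0.001 = 38.09 m
Sum: 2.458 + 18.8366 + 55.245 + 38.09 = 114.63 m
In yd: 114.63 / 0.9144 = 125.361 yd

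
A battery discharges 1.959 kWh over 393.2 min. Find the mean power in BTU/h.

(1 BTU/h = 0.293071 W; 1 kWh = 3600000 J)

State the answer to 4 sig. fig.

1.959 kWh × 3600000 = 7.0524×10⁶ J
393.2 min × 60 = 23592 s
P = E / t = 7.0524×10⁶ J / 23592 s = 298.932 W
298.932 W ÷ (0.293071 W/BTU/h) = 1020 BTU/h

1020 BTU/h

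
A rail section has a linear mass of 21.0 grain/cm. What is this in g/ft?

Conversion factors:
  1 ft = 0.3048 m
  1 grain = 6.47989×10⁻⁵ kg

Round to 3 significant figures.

41.5 g/ft

21.0 grain/cm × 6.47989×10⁻⁵ kg/grain ÷ 0.01 m/cm = 0.136078 kg/m
0.136078 kg/m ÷ 0.001 kg/g × 0.3048 m/ft = 41.4766 g/ft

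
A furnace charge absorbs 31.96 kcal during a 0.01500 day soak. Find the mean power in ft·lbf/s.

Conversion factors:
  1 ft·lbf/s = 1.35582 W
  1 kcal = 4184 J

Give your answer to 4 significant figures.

76.10 ft·lbf/s

31.96 kcal × 4184 → 133721 J
0.01500 day × 86400 → 1296 s
P = E / t = 133721 J / 1296 s = 103.18 W
103.18 W ÷ (1.35582 W/ft·lbf/s) = 76.1015 ft·lbf/s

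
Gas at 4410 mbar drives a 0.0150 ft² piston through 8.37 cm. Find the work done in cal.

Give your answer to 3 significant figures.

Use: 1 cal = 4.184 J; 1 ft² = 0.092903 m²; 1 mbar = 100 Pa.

12.3 cal

4410 mbar → 441000 Pa
0.0150 ft² → 0.00139354 m²
F = P × A = 441000 × 0.00139354 = 614.551 N
8.37 cm → 0.0837 m
W = F × d = 614.551 × 0.0837 = 51.4379 J
In cal: 51.4379 / 4.184 = 12.294 cal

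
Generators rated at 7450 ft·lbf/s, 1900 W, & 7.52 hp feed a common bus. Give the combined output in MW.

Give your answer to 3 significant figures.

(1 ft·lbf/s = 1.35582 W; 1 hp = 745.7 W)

0.0176 MW

7450 ft·lbf/s × 1.35582 → 10100.9 W
1900 W (already W)
7.52 hp × 745.7 → 5607.66 W
Sum: 10100.9 + 1900 + 5607.66 = 17608.6 W
In MW: 17608.6 / 1000000 = 0.0176086 MW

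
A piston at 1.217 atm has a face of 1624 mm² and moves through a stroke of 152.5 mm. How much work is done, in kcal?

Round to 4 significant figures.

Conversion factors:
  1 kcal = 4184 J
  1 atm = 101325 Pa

1.217 atm → 123313 Pa
1624 mm² → 0.001624 m²
F = P × A = 123313 × 0.001624 = 200.26 N
152.5 mm → 0.1525 m
W = F × d = 200.26 × 0.1525 = 30.5396 J
In kcal: 30.5396 / 4184 = 0.00729914 kcal

0.007299 kcal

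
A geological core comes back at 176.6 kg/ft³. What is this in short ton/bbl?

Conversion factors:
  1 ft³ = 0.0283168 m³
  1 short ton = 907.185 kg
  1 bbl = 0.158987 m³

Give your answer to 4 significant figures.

1.093 short ton/bbl

176.6 kg/ft³ ÷ 0.0283168 m³/ft³ = 6236.58 kg/m³
6236.58 kg/m³ ÷ 907.185 kg/short ton × 0.158987 m³/bbl = 1.09298 short ton/bbl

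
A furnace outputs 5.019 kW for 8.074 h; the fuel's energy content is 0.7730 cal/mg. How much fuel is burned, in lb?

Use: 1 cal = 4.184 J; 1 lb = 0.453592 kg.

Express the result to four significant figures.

5.019 kW → 5019 W
8.074 h → 29066.4 s
E = P × t = 5019 × 29066.4 = 1.45884×10⁸ J
0.7730 cal/mg → 3.23423×10⁶ J/kg
m = E / e_s = 1.45884×10⁸ / 3.23423×10⁶ = 45.1063 kg
In lb: 45.1063 / 0.453592 = 99.4425 lb

99.44 lb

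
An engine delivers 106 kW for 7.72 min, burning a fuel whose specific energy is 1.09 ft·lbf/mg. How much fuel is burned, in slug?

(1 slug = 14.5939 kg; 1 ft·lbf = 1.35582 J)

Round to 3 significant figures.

2.28 slug

106 kW → 106000 W
7.72 min → 463.2 s
E = P × t = 106000 × 463.2 = 4.90992×10⁷ J
1.09 ft·lbf/mg → 1.47784×10⁶ J/kg
m = E / e_s = 4.90992×10⁷ / 1.47784×10⁶ = 33.2236 kg
In slug: 33.2236 / 14.5939 = 2.27654 slug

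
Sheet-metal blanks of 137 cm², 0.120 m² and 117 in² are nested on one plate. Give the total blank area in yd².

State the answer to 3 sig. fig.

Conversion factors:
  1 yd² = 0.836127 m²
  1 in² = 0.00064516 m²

0.250 yd²

137 cm² × 0.0001 → 0.0137 m²
0.120 m² (already m²)
117 in² × 0.00064516 → 0.0754837 m²
Total: 0.0137 + 0.12 + 0.0754837 = 0.209184 m²
In yd²: 0.209184 / 0.836127 = 0.250182 yd²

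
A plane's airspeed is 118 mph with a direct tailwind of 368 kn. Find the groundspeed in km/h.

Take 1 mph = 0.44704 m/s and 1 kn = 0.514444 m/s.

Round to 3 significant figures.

871 km/h

118 mph × 0.44704 → 52.7507 m/s
368 kn × 0.514444 → 189.315 m/s
Sum: 52.7507 + 189.315 = 242.066 m/s
In km/h: 242.066 / (1/3.6) = 871.438 km/h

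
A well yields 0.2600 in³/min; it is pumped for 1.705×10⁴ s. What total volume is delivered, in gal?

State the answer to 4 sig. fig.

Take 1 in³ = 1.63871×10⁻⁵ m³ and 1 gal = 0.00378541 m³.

0.3198 gal

0.2600 in³/min → 7.10108×10⁻⁸ m³/s
V = Q × t = 7.10108×10⁻⁸ × 17050 = 0.00121073 m³
In gal: 0.00121073 / 0.00378541 = 0.319841 gal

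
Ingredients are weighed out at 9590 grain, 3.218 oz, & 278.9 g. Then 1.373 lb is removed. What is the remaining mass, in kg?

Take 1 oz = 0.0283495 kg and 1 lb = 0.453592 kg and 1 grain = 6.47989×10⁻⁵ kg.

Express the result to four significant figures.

0.3688 kg

9590 grain × 6.47989×10⁻⁵ → 0.621421 kg
3.218 oz × 0.0283495 → 0.0912287 kg
278.9 g × 0.001 → 0.2789 kg
1.373 lb × 0.453592 → 0.622782 kg
Sum: 0.621421 + 0.0912287 + 0.2789 − 0.622782 = 0.368768 kg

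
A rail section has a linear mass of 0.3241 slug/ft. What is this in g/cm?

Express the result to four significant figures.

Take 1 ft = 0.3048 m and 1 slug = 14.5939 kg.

0.3241 slug/ft × 14.5939 kg/slug ÷ 0.3048 m/ft = 15.518 kg/m
15.518 kg/m ÷ 0.001 kg/g × 0.01 m/cm = 155.18 g/cm

155.2 g/cm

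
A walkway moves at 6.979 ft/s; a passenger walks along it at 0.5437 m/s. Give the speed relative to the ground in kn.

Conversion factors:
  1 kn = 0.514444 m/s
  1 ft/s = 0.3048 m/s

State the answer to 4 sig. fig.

6.979 ft/s × 0.3048 = 2.1272 m/s
0.5437 m/s (already m/s)
Sum: 2.1272 + 0.5437 = 2.6709 m/s
In kn: 2.6709 / 0.514444 = 5.19182 kn

5.192 kn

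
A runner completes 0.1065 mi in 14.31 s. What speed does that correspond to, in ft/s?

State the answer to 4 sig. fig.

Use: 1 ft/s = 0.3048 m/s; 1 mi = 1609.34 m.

39.30 ft/s

0.1065 mi × 1609.34 = 171.395 m
v = d / t = 171.395 m / 14.31 s = 11.9773 m/s
11.9773 m/s ÷ (0.3048 m/s/ft/s) = 39.2956 ft/s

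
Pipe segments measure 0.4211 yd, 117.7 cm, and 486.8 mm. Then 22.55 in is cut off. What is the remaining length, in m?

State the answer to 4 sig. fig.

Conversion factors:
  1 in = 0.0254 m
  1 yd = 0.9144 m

1.476 m

0.4211 yd × 0.9144 = 0.385054 m
117.7 cm × 0.01 = 1.177 m
486.8 mm × 0.001 = 0.4868 m
22.55 in × 0.0254 = 0.57277 m
Sum: 0.385054 + 1.177 + 0.4868 − 0.57277 = 1.47608 m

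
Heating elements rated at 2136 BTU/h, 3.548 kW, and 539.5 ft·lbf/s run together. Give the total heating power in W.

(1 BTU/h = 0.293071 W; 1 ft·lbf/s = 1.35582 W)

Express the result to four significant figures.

2136 BTU/h × 0.293071 = 626 W
3.548 kW × 1000 = 3548 W
539.5 ft·lbf/s × 1.35582 = 731.465 W
Sum: 626 + 3548 + 731.465 = 4905.46 W

4905 W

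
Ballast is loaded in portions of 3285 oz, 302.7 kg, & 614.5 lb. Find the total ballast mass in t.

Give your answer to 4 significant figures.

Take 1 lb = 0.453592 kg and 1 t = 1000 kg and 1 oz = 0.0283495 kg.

3285 oz × 0.0283495 = 93.1281 kg
302.7 kg (already kg)
614.5 lb × 0.453592 = 278.732 kg
Sum: 93.1281 + 302.7 + 278.732 = 674.56 kg
In t: 674.56 / 1000 = 0.67456 t

0.6746 t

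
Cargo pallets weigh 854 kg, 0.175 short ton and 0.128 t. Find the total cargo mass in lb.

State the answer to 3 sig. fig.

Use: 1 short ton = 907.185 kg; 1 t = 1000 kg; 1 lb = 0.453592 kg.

2510 lb

854 kg (already kg)
0.175 short ton × 907.185 = 158.757 kg
0.128 t × 1000 = 128 kg
Total: 854 + 158.757 + 128 = 1140.76 kg
In lb: 1140.76 / 0.453592 = 2514.95 lb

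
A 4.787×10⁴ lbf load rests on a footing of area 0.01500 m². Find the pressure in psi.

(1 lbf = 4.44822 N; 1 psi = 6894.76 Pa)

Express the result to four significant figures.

2059 psi

4.787×10⁴ lbf × 4.44822 = 212936 N
P = F / A = 212936 N / 0.015 m² = 1.41957×10⁷ Pa
1.41957×10⁷ Pa ÷ (6894.76 Pa/psi) = 2058.91 psi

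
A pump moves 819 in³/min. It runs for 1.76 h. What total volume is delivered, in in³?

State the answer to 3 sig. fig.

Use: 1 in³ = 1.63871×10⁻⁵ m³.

819 in³/min → 2.23684×10⁻⁴ m³/s
1.76 h → 6336 s
V = Q × t = 2.23684×10⁻⁴ × 6336 = 1.41726 m³
In in³: 1.41726 / 1.63871×10⁻⁵ = 86486.3 in³

8.65×10⁴ in³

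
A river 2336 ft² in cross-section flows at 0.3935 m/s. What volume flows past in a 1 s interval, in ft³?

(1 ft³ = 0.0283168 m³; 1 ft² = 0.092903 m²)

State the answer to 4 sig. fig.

3016 ft³

2336 ft² × 0.092903 = 217.021 m²
V = v × A × t = 0.3935 m/s × 217.021 m² × 1 s = 85.3978 m³
85.3978 m³ ÷ (0.0283168 m³/ft³) = 3015.8 ft³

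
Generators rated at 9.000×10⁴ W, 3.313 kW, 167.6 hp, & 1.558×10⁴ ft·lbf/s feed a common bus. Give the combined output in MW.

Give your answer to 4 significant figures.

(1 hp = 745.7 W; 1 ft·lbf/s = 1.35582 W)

0.2394 MW

9.000×10⁴ W (already W)
3.313 kW × 1000 = 3313 W
167.6 hp × 745.7 = 124979 W
1.558×10⁴ ft·lbf/s × 1.35582 = 21123.7 W
Total: 90000 + 3313 + 124979 + 21123.7 = 239416 W
In MW: 239416 / 1000000 = 0.239416 MW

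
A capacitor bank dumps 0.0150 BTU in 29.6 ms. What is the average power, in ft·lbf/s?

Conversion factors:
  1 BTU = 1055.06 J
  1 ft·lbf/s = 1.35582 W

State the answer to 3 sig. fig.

394 ft·lbf/s

0.0150 BTU × 1055.06 → 15.8259 J
29.6 ms × 0.001 → 0.0296 s
P = E / t = 15.8259 J / 0.0296 s = 534.659 W
534.659 W ÷ (1.35582 W/ft·lbf/s) = 394.344 ft·lbf/s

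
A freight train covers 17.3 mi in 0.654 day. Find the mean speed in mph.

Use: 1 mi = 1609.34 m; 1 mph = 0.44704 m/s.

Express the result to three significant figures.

17.3 mi × 1609.34 → 27841.6 m
0.654 day × 86400 → 56505.6 s
v = d / t = 27841.6 m / 56505.6 s = 0.492723 m/s
0.492723 m/s ÷ (0.44704 m/s/mph) = 1.10219 mph

1.10 mph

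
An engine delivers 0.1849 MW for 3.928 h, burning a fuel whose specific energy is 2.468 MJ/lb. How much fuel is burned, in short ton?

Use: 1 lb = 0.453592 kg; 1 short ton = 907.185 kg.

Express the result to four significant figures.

0.5297 short ton

0.1849 MW → 184900 W
3.928 h → 14140.8 s
E = P × t = 184900 × 14140.8 = 2.61463×10⁹ J
2.468 MJ/lb → 5.44101×10⁶ J/kg
m = E / e_s = 2.61463×10⁹ / 5.44101×10⁶ = 480.541 kg
In short ton: 480.541 / 907.185 = 0.529706 short ton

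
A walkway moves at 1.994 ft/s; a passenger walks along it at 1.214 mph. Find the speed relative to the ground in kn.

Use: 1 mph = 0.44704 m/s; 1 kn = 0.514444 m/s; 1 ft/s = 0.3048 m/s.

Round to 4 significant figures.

1.994 ft/s × 0.3048 → 0.607771 m/s
1.214 mph × 0.44704 → 0.542707 m/s
Sum: 0.607771 + 0.542707 = 1.15048 m/s
In kn: 1.15048 / 0.514444 = 2.23636 kn

2.236 kn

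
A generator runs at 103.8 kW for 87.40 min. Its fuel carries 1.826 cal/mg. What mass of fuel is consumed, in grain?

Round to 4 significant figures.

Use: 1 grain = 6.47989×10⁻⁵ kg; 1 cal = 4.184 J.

103.8 kW → 103800 W
87.40 min → 5244 s
E = P × t = 103800 × 5244 = 5.44327×10⁸ J
1.826 cal/mg → 7.63998×10⁶ J/kg
m = E / e_s = 5.44327×10⁸ / 7.63998×10⁶ = 71.2472 kg
In grain: 71.2472 / 6.47989×10⁻⁵ = 1.09951×10⁶ grain

1.100×10⁶ grain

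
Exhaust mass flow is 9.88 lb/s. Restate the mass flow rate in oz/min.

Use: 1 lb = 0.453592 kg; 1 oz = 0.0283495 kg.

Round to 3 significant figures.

9.88 lb/s × 0.453592 kg/lb = 4.48149 kg/s
4.48149 kg/s ÷ 0.0283495 kg/oz × 60 s/min = 9484.8 oz/min

9480 oz/min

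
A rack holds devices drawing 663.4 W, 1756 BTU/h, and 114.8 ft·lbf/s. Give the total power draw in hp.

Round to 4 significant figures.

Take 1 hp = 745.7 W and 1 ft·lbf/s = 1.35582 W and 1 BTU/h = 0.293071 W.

1.788 hp

663.4 W (already W)
1756 BTU/h × 0.293071 = 514.633 W
114.8 ft·lbf/s × 1.35582 = 155.648 W
Combined: 663.4 + 514.633 + 155.648 = 1333.68 W
In hp: 1333.68 / 745.7 = 1.78849 hp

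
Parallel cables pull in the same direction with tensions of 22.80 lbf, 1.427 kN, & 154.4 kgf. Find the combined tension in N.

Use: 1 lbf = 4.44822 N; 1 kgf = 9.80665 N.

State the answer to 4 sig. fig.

22.80 lbf × 4.44822 = 101.419 N
1.427 kN × 1000 = 1427 N
154.4 kgf × 9.80665 = 1514.15 N
Sum: 101.419 + 1427 + 1514.15 = 3042.57 N

3043 N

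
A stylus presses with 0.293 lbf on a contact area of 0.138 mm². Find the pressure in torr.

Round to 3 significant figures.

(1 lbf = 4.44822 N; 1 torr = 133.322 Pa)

0.293 lbf × 4.44822 = 1.30333 N
0.138 mm² × 10⁻⁶ = 1.38×10⁻⁷ m²
P = F / A = 1.30333 N / 1.38×10⁻⁷ m² = 9.44442×10⁶ Pa
9.44442×10⁶ Pa ÷ (133.322 Pa/torr) = 70839.2 torr

7.08×10⁴ torr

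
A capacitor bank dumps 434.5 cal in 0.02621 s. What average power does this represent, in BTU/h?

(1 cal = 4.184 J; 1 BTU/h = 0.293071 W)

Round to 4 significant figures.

2.367×10⁵ BTU/h

434.5 cal × 4.184 → 1817.95 J
P = E / t = 1817.95 J / 0.02621 s = 69360.9 W
69360.9 W ÷ (0.293071 W/BTU/h) = 236669 BTU/h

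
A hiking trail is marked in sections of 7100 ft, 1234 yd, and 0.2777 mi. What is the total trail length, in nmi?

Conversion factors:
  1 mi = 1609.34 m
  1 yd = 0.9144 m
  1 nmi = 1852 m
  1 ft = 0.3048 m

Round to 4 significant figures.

7100 ft × 0.3048 = 2164.08 m
1234 yd × 0.9144 = 1128.37 m
0.2777 mi × 1609.34 = 446.914 m
Sum: 2164.08 + 1128.37 + 446.914 = 3739.36 m
In nmi: 3739.36 / 1852 = 2.01909 nmi

2.019 nmi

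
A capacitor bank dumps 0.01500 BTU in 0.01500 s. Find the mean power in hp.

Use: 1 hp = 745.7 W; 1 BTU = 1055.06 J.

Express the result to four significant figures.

1.415 hp

0.01500 BTU × 1055.06 = 15.8259 J
P = E / t = 15.8259 J / 0.015 s = 1055.06 W
1055.06 W ÷ (745.7 W/hp) = 1.41486 hp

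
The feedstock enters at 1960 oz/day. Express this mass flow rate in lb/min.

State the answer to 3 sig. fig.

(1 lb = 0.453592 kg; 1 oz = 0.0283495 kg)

0.0851 lb/min

1960 oz/day × 0.0283495 kg/oz ÷ 86400 s/day = 6.43114×10⁻⁴ kg/s
6.43114×10⁻⁴ kg/s ÷ 0.453592 kg/lb × 60 s/min = 0.0850695 lb/min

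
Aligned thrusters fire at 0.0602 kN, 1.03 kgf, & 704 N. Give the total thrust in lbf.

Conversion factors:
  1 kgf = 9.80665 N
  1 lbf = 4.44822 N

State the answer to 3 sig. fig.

0.0602 kN × 1000 = 60.2 N
1.03 kgf × 9.80665 = 10.1008 N
704 N (already N)
Combined: 60.2 + 10.1008 + 704 = 774.301 N
In lbf: 774.301 / 4.44822 = 174.07 lbf

174 lbf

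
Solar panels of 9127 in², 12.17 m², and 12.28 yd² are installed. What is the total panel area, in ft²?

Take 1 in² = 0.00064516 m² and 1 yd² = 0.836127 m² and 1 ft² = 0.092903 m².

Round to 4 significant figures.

304.9 ft²

9127 in² × 0.00064516 → 5.88838 m²
12.17 m² (already m²)
12.28 yd² × 0.836127 → 10.2676 m²
Sum: 5.88838 + 12.17 + 10.2676 = 28.326 m²
In ft²: 28.326 / 0.092903 = 304.899 ft²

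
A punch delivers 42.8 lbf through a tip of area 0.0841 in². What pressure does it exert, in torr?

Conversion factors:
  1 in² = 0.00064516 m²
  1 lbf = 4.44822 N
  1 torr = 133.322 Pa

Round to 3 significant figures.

42.8 lbf × 4.44822 → 190.384 N
0.0841 in² × 0.00064516 → 5.4258×10⁻⁵ m²
P = F / A = 190.384 N / 5.4258×10⁻⁵ m² = 3.50887×10⁶ Pa
3.50887×10⁶ Pa ÷ (133.322 Pa/torr) = 26318.8 torr

2.63×10⁴ torr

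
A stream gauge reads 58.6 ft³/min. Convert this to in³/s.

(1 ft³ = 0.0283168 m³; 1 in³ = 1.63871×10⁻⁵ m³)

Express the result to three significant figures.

1690 in³/s

58.6 ft³/min × 0.0283168 m³/ft³ ÷ 60 s/min = 0.0276561 m³/s
0.0276561 m³/s ÷ 1.63871×10⁻⁵ m³/in³ = 1687.68 in³/s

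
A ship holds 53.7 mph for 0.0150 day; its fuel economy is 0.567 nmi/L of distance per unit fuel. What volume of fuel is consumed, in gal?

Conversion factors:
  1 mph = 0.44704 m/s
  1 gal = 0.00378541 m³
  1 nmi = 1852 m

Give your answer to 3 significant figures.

7.83 gal

53.7 mph → 24.006 m/s
0.0150 day → 1296 s
d = v × t = 24.006 × 1296 = 31111.8 m
0.567 nmi/L → 1.05008×10⁶ m/m³
V = d / (distance per unit fuel) = 31111.8 / 1.05008×10⁶ = 0.029628 m³
In gal: 0.029628 / 0.00378541 = 7.82689 gal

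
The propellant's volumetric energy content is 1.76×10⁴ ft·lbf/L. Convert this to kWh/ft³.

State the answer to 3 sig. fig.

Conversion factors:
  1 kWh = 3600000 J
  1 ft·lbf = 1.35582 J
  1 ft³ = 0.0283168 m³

1.76×10⁴ ft·lbf/L × 1.35582 J/ft·lbf ÷ 0.001 m³/L = 2.38624×10⁷ J/m³
2.38624×10⁷ J/m³ ÷ 3600000 J/kWh × 0.0283168 m³/ft³ = 0.187696 kWh/ft³

0.188 kWh/ft³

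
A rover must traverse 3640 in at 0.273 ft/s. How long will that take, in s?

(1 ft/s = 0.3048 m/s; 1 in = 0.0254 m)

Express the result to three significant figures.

3640 in × 0.0254 → 92.456 m
0.273 ft/s × 0.3048 → 0.0832104 m/s
t = d / v = 92.456 m / 0.0832104 m/s = 1111.11 s

1110 s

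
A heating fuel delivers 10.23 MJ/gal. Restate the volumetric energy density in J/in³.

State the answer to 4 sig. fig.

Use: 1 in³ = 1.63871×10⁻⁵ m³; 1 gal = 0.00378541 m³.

4.429×10⁴ J/in³

10.23 MJ/gal × 1000000 J/MJ ÷ 0.00378541 m³/gal = 2.70248×10⁹ J/m³
2.70248×10⁹ J/m³ × 1.63871×10⁻⁵ m³/in³ = 44285.8 J/in³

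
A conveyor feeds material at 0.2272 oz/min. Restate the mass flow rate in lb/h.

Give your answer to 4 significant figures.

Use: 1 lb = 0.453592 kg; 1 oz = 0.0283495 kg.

0.2272 oz/min × 0.0283495 kg/oz ÷ 60 s/min = 1.0735×10⁻⁴ kg/s
1.0735×10⁻⁴ kg/s ÷ 0.453592 kg/lb × 3600 s/h = 0.851999 lb/h

0.8520 lb/h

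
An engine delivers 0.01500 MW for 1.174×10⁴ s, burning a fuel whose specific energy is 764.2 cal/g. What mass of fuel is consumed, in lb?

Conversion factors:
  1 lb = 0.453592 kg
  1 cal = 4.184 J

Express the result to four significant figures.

0.01500 MW → 15000 W
E = P × t = 15000 × 11740 = 1.761×10⁸ J
764.2 cal/g → 3.19741×10⁶ J/kg
m = E / e_s = 1.761×10⁸ / 3.19741×10⁶ = 55.0758 kg
In lb: 55.0758 / 0.453592 = 121.421 lb

121.4 lb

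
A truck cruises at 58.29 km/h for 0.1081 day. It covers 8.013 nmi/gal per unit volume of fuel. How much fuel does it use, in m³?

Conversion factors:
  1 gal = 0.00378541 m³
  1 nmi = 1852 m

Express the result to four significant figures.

0.03858 m³

58.29 km/h → 16.1917 m/s
0.1081 day → 9339.84 s
d = v × t = 16.1917 × 9339.84 = 151228 m
8.013 nmi/gal → 3.92034×10⁶ m/m³
V = d / (distance per unit fuel) = 151228 / 3.92034×10⁶ = 0.0385752 m³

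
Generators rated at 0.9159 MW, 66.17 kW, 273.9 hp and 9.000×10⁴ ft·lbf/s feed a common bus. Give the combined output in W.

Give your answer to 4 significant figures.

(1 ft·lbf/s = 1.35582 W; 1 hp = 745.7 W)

1.308×10⁶ W

0.9159 MW × 1000000 = 915900 W
66.17 kW × 1000 = 66170 W
273.9 hp × 745.7 = 204247 W
9.000×10⁴ ft·lbf/s × 1.35582 = 122024 W
Total: 915900 + 66170 + 204247 + 122024 = 1.30834×10⁶ W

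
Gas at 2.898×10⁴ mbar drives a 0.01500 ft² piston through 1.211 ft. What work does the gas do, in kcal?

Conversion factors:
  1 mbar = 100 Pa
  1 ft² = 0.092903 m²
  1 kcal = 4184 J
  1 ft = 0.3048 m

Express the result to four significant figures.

2.898×10⁴ mbar → 2.898×10⁶ Pa
0.01500 ft² → 0.00139354 m²
F = P × A = 2.898×10⁶ × 0.00139354 = 4038.48 N
1.211 ft → 0.369113 m
W = F × d = 4038.48 × 0.369113 = 1490.66 J
In kcal: 1490.66 / 4184 = 0.356276 kcal

0.3563 kcal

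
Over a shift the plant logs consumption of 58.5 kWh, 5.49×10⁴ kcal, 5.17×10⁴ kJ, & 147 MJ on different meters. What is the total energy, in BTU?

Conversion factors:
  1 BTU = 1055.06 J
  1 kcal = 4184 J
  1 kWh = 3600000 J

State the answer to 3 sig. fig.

6.06×10⁵ BTU

58.5 kWh × 3600000 = 2.106×10⁸ J
5.49×10⁴ kcal × 4184 = 2.29702×10⁸ J
5.17×10⁴ kJ × 1000 = 5.17×10⁷ J
147 MJ × 1000000 = 1.47×10⁸ J
Total: 2.106×10⁸ + 2.29702×10⁸ + 5.17×10⁷ + 1.47×10⁸ = 6.39002×10⁸ J
In BTU: 6.39002×10⁸ / 1055.06 = 605655 BTU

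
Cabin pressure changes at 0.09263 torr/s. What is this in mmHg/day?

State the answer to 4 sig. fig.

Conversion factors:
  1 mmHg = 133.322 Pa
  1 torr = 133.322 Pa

0.09263 torr/s × 133.322 Pa/torr = 12.3496 Pa/s
12.3496 Pa/s ÷ 133.322 Pa/mmHg × 86400 s/day = 8003.22 mmHg/day

8003 mmHg/day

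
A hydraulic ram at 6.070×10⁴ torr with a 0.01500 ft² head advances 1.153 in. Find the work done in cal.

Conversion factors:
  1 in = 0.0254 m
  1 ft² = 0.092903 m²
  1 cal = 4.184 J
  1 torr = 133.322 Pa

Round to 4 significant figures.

78.94 cal

6.070×10⁴ torr → 8.09265×10⁶ Pa
0.01500 ft² → 0.00139354 m²
F = P × A = 8.09265×10⁶ × 0.00139354 = 11277.4 N
1.153 in → 0.0292862 m
W = F × d = 11277.4 × 0.0292862 = 330.272 J
In cal: 330.272 / 4.184 = 78.9369 cal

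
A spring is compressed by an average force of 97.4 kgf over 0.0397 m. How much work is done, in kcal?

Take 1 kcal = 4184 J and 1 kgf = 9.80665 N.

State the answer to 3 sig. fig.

0.00906 kcal

97.4 kgf × 9.80665 → 955.168 N
W = F × d = 955.168 N × 0.0397 m = 37.9202 J
37.9202 J ÷ (4184 J/kcal) = 0.00906315 kcal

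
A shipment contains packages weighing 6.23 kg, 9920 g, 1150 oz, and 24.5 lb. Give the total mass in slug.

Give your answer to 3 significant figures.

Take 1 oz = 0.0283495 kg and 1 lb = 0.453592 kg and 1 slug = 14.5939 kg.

6.23 kg (already kg)
9920 g × 0.001 = 9.92 kg
1150 oz × 0.0283495 = 32.6019 kg
24.5 lb × 0.453592 = 11.113 kg
Total: 6.23 + 9.92 + 32.6019 + 11.113 = 59.8649 kg
In slug: 59.8649 / 14.5939 = 4.10205 slug

4.10 slug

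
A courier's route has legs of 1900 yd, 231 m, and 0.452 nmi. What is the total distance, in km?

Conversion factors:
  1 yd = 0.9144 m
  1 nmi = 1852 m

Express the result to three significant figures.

1900 yd × 0.9144 = 1737.36 m
231 m (already m)
0.452 nmi × 1852 = 837.104 m
Combined: 1737.36 + 231 + 837.104 = 2805.46 m
In km: 2805.46 / 1000 = 2.80546 km

2.81 km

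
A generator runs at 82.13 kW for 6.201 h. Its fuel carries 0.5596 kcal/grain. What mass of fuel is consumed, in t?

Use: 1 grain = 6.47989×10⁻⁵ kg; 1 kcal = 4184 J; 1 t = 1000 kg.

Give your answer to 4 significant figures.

82.13 kW → 82130 W
6.201 h → 22323.6 s
E = P × t = 82130 × 22323.6 = 1.83344×10⁹ J
0.5596 kcal/grain → 3.61328×10⁷ J/kg
m = E / e_s = 1.83344×10⁹ / 3.61328×10⁷ = 50.7417 kg
In t: 50.7417 / 1000 = 0.0507417 t

0.05074 t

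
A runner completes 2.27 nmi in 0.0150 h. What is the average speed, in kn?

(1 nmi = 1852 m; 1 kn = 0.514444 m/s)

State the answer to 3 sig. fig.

151 kn

2.27 nmi × 1852 = 4204.04 m
0.0150 h × 3600 = 54 s
v = d / t = 4204.04 m / 54 s = 77.8526 m/s
77.8526 m/s ÷ (0.514444 m/s/kn) = 151.333 kn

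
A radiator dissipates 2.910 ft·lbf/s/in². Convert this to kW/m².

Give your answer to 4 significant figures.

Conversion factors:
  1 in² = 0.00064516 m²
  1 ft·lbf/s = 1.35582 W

2.910 ft·lbf/s/in² × 1.35582 W/ft·lbf/s ÷ 0.00064516 m²/in² = 6115.44 W/m²
6115.44 W/m² ÷ 1000 W/kW = 6.11544 kW/m²

6.115 kW/m²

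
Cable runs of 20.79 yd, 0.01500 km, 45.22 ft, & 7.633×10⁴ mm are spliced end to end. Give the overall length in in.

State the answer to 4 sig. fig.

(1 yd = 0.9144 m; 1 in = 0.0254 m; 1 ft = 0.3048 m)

20.79 yd × 0.9144 = 19.0104 m
0.01500 km × 1000 = 15 m
45.22 ft × 0.3048 = 13.7831 m
7.633×10⁴ mm × 0.001 = 76.33 m
Combined: 19.0104 + 15 + 13.7831 + 76.33 = 124.124 m
In in: 124.124 / 0.0254 = 4886.77 in

4887 in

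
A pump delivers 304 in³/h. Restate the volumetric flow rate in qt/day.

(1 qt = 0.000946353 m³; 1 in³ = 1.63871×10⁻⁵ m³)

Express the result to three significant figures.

304 in³/h × 1.63871×10⁻⁵ m³/in³ ÷ 3600 s/h = 1.3838×10⁻⁶ m³/s
1.3838×10⁻⁶ m³/s ÷ 0.000946353 m³/qt × 86400 s/day = 126.338 qt/day

126 qt/day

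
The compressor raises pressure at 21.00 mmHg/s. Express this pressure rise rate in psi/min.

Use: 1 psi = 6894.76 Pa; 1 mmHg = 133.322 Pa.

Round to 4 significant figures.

21.00 mmHg/s × 133.322 Pa/mmHg = 2799.76 Pa/s
2799.76 Pa/s ÷ 6894.76 Pa/psi × 60 s/min = 24.3642 psi/min

24.36 psi/min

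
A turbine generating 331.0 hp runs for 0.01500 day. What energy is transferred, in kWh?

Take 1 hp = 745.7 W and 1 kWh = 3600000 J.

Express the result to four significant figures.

88.86 kWh

331.0 hp × 745.7 = 246827 W
0.01500 day × 86400 = 1296 s
E = P × t = 246827 W × 1296 s = 3.19888×10⁸ J
3.19888×10⁸ J ÷ (3600000 J/kWh) = 88.8578 kWh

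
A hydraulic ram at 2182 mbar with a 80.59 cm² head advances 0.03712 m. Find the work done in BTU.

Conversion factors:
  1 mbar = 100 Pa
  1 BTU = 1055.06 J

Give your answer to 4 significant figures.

0.06187 BTU

2182 mbar → 218200 Pa
80.59 cm² → 0.008059 m²
F = P × A = 218200 × 0.008059 = 1758.47 N
W = F × d = 1758.47 × 0.03712 = 65.2744 J
In BTU: 65.2744 / 1055.06 = 0.061868 BTU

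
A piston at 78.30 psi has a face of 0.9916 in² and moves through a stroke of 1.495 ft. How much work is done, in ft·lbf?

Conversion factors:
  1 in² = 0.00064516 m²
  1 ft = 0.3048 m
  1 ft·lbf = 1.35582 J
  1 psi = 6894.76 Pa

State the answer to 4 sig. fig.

78.30 psi → 539860 Pa
0.9916 in² → 6.39741×10⁻⁴ m²
F = P × A = 539860 × 6.39741×10⁻⁴ = 345.371 N
1.495 ft → 0.455676 m
W = F × d = 345.371 × 0.455676 = 157.377 J
In ft·lbf: 157.377 / 1.35582 = 116.075 ft·lbf

116.1 ft·lbf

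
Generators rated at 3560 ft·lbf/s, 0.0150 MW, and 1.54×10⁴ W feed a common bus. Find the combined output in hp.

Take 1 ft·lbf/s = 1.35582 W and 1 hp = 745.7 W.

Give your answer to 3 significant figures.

3560 ft·lbf/s × 1.35582 = 4826.72 W
0.0150 MW × 1000000 = 15000 W
1.54×10⁴ W (already W)
Total: 4826.72 + 15000 + 15400 = 35226.7 W
In hp: 35226.7 / 745.7 = 47.2398 hp

47.2 hp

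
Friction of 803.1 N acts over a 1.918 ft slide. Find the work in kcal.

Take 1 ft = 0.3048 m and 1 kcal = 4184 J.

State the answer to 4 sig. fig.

0.1122 kcal

1.918 ft × 0.3048 = 0.584606 m
W = F × d = 803.1 N × 0.584606 m = 469.497 J
469.497 J ÷ (4184 J/kcal) = 0.112212 kcal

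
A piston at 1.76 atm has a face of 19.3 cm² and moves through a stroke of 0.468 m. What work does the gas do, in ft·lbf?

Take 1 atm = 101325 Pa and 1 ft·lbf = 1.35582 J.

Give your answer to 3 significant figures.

119 ft·lbf

1.76 atm → 178332 Pa
19.3 cm² → 0.00193 m²
F = P × A = 178332 × 0.00193 = 344.181 N
W = F × d = 344.181 × 0.468 = 161.077 J
In ft·lbf: 161.077 / 1.35582 = 118.804 ft·lbf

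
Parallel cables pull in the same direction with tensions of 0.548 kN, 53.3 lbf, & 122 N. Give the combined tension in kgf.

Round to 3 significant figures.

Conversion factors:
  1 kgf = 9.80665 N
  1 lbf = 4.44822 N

92.5 kgf

0.548 kN × 1000 → 548 N
53.3 lbf × 4.44822 → 237.09 N
122 N (already N)
Combined: 548 + 237.09 + 122 = 907.09 N
In kgf: 907.09 / 9.80665 = 92.4974 kgf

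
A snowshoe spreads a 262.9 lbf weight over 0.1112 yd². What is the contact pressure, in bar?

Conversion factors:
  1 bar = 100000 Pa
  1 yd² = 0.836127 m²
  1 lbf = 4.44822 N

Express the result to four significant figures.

0.1258 bar

262.9 lbf × 4.44822 → 1169.44 N
0.1112 yd² × 0.836127 → 0.0929773 m²
P = F / A = 1169.44 N / 0.0929773 m² = 12577.7 Pa
12577.7 Pa ÷ (100000 Pa/bar) = 0.125777 bar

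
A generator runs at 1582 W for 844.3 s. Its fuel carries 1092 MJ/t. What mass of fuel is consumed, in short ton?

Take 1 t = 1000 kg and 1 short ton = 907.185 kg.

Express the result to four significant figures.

0.001348 short ton

E = P × t = 1582 × 844.3 = 1.33568×10⁶ J
1092 MJ/t → 1.092×10⁶ J/kg
m = E / e_s = 1.33568×10⁶ / 1.092×10⁶ = 1.22315 kg
In short ton: 1.22315 / 907.185 = 0.00134829 short ton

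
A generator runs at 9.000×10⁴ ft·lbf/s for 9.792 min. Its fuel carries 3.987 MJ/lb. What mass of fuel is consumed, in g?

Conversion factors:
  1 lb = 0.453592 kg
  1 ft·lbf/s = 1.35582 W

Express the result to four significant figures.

9.000×10⁴ ft·lbf/s → 122024 W
9.792 min → 587.52 s
E = P × t = 122024 × 587.52 = 7.16915×10⁷ J
3.987 MJ/lb → 8.78984×10⁶ J/kg
m = E / e_s = 7.16915×10⁷ / 8.78984×10⁶ = 8.15618 kg
In g: 8.15618 / 0.001 = 8156.18 g

8156 g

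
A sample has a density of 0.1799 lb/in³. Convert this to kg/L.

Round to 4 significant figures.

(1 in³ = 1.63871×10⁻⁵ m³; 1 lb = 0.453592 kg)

0.1799 lb/in³ × 0.453592 kg/lb ÷ 1.63871×10⁻⁵ m³/in³ = 4979.6 kg/m³
4979.6 kg/m³ × 0.001 m³/L = 4.9796 kg/L

4.980 kg/L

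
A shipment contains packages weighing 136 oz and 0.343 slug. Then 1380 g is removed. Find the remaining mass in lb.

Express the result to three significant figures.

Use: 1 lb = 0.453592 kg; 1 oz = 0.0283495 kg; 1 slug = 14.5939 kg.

16.5 lb

136 oz × 0.0283495 = 3.85553 kg
0.343 slug × 14.5939 = 5.00571 kg
1380 g × 0.001 = 1.38 kg
Net: 3.85553 + 5.00571 − 1.38 = 7.48124 kg
In lb: 7.48124 / 0.453592 = 16.4933 lb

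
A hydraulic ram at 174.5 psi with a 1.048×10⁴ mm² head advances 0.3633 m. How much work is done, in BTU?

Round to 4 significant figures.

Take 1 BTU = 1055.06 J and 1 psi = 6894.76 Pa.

174.5 psi → 1.20314×10⁶ Pa
1.048×10⁴ mm² → 0.01048 m²
F = P × A = 1.20314×10⁶ × 0.01048 = 12608.9 N
W = F × d = 12608.9 × 0.3633 = 4580.81 J
In BTU: 4580.81 / 1055.06 = 4.34175 BTU

4.342 BTU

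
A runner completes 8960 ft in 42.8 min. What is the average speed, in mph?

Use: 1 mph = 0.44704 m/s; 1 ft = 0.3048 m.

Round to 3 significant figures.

2.38 mph

8960 ft × 0.3048 = 2731.01 m
42.8 min × 60 = 2568 s
v = d / t = 2731.01 m / 2568 s = 1.06348 m/s
1.06348 m/s ÷ (0.44704 m/s/mph) = 2.37894 mph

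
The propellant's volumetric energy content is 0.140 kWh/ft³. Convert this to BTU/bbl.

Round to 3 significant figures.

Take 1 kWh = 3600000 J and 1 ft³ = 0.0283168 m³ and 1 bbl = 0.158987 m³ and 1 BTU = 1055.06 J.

0.140 kWh/ft³ × 3600000 J/kWh ÷ 0.0283168 m³/ft³ = 1.77986×10⁷ J/m³
1.77986×10⁷ J/m³ ÷ 1055.06 J/BTU × 0.158987 m³/bbl = 2682.07 BTU/bbl

2680 BTU/bbl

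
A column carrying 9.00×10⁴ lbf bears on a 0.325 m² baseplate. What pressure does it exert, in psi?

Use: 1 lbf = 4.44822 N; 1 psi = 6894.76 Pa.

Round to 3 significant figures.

9.00×10⁴ lbf × 4.44822 = 400340 N
P = F / A = 400340 N / 0.325 m² = 1.23182×10⁶ Pa
1.23182×10⁶ Pa ÷ (6894.76 Pa/psi) = 178.66 psi

179 psi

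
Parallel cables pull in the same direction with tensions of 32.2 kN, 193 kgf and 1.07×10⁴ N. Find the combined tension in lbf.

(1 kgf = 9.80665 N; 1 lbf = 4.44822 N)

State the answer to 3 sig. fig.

1.01×10⁴ lbf

32.2 kN × 1000 → 32200 N
193 kgf × 9.80665 → 1892.68 N
1.07×10⁴ N (already N)
Combined: 32200 + 1892.68 + 10700 = 44792.7 N
In lbf: 44792.7 / 4.44822 = 10069.8 lbf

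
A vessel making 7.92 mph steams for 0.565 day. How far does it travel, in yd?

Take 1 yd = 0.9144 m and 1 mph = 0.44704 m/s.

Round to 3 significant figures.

1.89×10⁵ yd

7.92 mph × 0.44704 → 3.54056 m/s
0.565 day × 86400 → 48816 s
d = v × t = 3.54056 m/s × 48816 s = 172836 m
172836 m ÷ (0.9144 m/yd) = 189016 yd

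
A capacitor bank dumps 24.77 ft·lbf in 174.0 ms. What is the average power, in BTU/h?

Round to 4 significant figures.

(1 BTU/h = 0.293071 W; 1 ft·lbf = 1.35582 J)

24.77 ft·lbf × 1.35582 = 33.5837 J
174.0 ms × 0.001 = 0.174 s
P = E / t = 33.5837 J / 0.174 s = 193.01 W
193.01 W ÷ (0.293071 W/BTU/h) = 658.578 BTU/h

658.6 BTU/h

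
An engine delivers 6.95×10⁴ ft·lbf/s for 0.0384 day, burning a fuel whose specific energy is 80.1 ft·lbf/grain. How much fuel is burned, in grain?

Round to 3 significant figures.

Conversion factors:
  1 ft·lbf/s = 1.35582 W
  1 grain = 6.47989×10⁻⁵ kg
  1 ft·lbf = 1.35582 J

6.95×10⁴ ft·lbf/s → 94229.5 W
0.0384 day → 3317.76 s
E = P × t = 94229.5 × 3317.76 = 3.12631×10⁸ J
80.1 ft·lbf/grain → 1.67597×10⁶ J/kg
m = E / e_s = 3.12631×10⁸ / 1.67597×10⁶ = 186.537 kg
In grain: 186.537 / 6.47989×10⁻⁵ = 2.87871×10⁶ grain

2.88×10⁶ grain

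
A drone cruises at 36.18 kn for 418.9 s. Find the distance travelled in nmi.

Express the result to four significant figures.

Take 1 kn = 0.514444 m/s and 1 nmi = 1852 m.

4.210 nmi

36.18 kn × 0.514444 → 18.6126 m/s
d = v × t = 18.6126 m/s × 418.9 s = 7796.82 m
7796.82 m ÷ (1852 m/nmi) = 4.20995 nmi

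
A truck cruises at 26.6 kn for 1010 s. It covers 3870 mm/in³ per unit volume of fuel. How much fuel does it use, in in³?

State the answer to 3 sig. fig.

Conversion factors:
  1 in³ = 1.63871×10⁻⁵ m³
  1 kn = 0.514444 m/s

26.6 kn → 13.6842 m/s
d = v × t = 13.6842 × 1010 = 13821 m
3870 mm/in³ → 236161 m/m³
V = d / (distance per unit fuel) = 13821 / 236161 = 0.0585236 m³
In in³: 0.0585236 / 1.63871×10⁻⁵ = 3571.32 in³

3570 in³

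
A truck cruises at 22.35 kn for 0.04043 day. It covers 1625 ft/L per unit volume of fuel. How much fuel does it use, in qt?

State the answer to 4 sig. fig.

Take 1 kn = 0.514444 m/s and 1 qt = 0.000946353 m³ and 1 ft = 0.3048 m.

22.35 kn → 11.4978 m/s
0.04043 day → 3493.15 s
d = v × t = 11.4978 × 3493.15 = 40163.5 m
1625 ft/L → 495300 m/m³
V = d / (distance per unit fuel) = 40163.5 / 495300 = 0.0810892 m³
In qt: 0.0810892 / 0.000946353 = 85.686 qt

85.69 qt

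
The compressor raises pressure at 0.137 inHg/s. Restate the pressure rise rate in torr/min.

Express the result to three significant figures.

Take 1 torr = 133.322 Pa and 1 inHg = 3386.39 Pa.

0.137 inHg/s × 3386.39 Pa/inHg = 463.935 Pa/s
463.935 Pa/s ÷ 133.322 Pa/torr × 60 s/min = 208.788 torr/min

209 torr/min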